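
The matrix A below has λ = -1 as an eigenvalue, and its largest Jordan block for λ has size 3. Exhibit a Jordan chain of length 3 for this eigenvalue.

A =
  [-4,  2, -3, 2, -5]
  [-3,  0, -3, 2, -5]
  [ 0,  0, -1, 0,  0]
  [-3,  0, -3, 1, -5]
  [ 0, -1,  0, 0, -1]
A Jordan chain for λ = -1 of length 3:
v_1 = (-3, 0, 0, 3, 3)ᵀ
v_2 = (-3, -3, 0, -3, 0)ᵀ
v_3 = (1, 0, 0, 0, 0)ᵀ

Let N = A − (-1)·I. We want v_3 with N^3 v_3 = 0 but N^2 v_3 ≠ 0; then v_{j-1} := N · v_j for j = 3, …, 2.

Pick v_3 = (1, 0, 0, 0, 0)ᵀ.
Then v_2 = N · v_3 = (-3, -3, 0, -3, 0)ᵀ.
Then v_1 = N · v_2 = (-3, 0, 0, 3, 3)ᵀ.

Sanity check: (A − (-1)·I) v_1 = (0, 0, 0, 0, 0)ᵀ = 0. ✓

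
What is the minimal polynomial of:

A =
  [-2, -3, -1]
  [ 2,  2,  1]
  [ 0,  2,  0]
x^3

The characteristic polynomial is χ_A(x) = x^3, so the eigenvalues are known. The minimal polynomial is
  m_A(x) = Π_λ (x − λ)^{k_λ}
where k_λ is the size of the *largest* Jordan block for λ (equivalently, the smallest k with (A − λI)^k v = 0 for every generalised eigenvector v of λ).

  λ = 0: largest Jordan block has size 3, contributing (x − 0)^3

So m_A(x) = x^3 = x^3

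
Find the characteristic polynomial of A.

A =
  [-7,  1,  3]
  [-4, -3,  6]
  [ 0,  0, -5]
x^3 + 15*x^2 + 75*x + 125

Expanding det(x·I − A) (e.g. by cofactor expansion or by noting that A is similar to its Jordan form J, which has the same characteristic polynomial as A) gives
  χ_A(x) = x^3 + 15*x^2 + 75*x + 125
which factors as (x + 5)^3. The eigenvalues (with algebraic multiplicities) are λ = -5 with multiplicity 3.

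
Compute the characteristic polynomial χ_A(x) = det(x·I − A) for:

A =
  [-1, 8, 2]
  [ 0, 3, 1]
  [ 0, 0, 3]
x^3 - 5*x^2 + 3*x + 9

Expanding det(x·I − A) (e.g. by cofactor expansion or by noting that A is similar to its Jordan form J, which has the same characteristic polynomial as A) gives
  χ_A(x) = x^3 - 5*x^2 + 3*x + 9
which factors as (x - 3)^2*(x + 1). The eigenvalues (with algebraic multiplicities) are λ = -1 with multiplicity 1, λ = 3 with multiplicity 2.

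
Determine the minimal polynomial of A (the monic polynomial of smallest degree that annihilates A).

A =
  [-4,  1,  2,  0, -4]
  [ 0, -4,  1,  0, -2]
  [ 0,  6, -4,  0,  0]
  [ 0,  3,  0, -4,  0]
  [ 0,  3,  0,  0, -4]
x^3 + 12*x^2 + 48*x + 64

The characteristic polynomial is χ_A(x) = (x + 4)^5, so the eigenvalues are known. The minimal polynomial is
  m_A(x) = Π_λ (x − λ)^{k_λ}
where k_λ is the size of the *largest* Jordan block for λ (equivalently, the smallest k with (A − λI)^k v = 0 for every generalised eigenvector v of λ).

  λ = -4: largest Jordan block has size 3, contributing (x + 4)^3

So m_A(x) = (x + 4)^3 = x^3 + 12*x^2 + 48*x + 64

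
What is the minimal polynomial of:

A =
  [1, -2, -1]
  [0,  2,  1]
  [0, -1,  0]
x^3 - 3*x^2 + 3*x - 1

The characteristic polynomial is χ_A(x) = (x - 1)^3, so the eigenvalues are known. The minimal polynomial is
  m_A(x) = Π_λ (x − λ)^{k_λ}
where k_λ is the size of the *largest* Jordan block for λ (equivalently, the smallest k with (A − λI)^k v = 0 for every generalised eigenvector v of λ).

  λ = 1: largest Jordan block has size 3, contributing (x − 1)^3

So m_A(x) = (x - 1)^3 = x^3 - 3*x^2 + 3*x - 1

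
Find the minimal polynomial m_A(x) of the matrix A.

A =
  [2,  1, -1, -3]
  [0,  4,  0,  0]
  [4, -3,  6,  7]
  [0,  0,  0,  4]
x^3 - 12*x^2 + 48*x - 64

The characteristic polynomial is χ_A(x) = (x - 4)^4, so the eigenvalues are known. The minimal polynomial is
  m_A(x) = Π_λ (x − λ)^{k_λ}
where k_λ is the size of the *largest* Jordan block for λ (equivalently, the smallest k with (A − λI)^k v = 0 for every generalised eigenvector v of λ).

  λ = 4: largest Jordan block has size 3, contributing (x − 4)^3

So m_A(x) = (x - 4)^3 = x^3 - 12*x^2 + 48*x - 64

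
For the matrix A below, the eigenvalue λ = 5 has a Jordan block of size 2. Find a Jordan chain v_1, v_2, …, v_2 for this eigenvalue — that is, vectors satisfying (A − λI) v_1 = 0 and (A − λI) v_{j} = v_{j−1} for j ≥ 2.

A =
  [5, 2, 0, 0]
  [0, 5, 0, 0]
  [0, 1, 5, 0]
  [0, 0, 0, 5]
A Jordan chain for λ = 5 of length 2:
v_1 = (2, 0, 1, 0)ᵀ
v_2 = (0, 1, 0, 0)ᵀ

Let N = A − (5)·I. We want v_2 with N^2 v_2 = 0 but N^1 v_2 ≠ 0; then v_{j-1} := N · v_j for j = 2, …, 2.

Pick v_2 = (0, 1, 0, 0)ᵀ.
Then v_1 = N · v_2 = (2, 0, 1, 0)ᵀ.

Sanity check: (A − (5)·I) v_1 = (0, 0, 0, 0)ᵀ = 0. ✓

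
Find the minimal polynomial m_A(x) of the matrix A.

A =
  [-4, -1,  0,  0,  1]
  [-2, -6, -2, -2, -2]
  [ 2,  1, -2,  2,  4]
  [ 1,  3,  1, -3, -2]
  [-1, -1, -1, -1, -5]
x^3 + 12*x^2 + 48*x + 64

The characteristic polynomial is χ_A(x) = (x + 4)^5, so the eigenvalues are known. The minimal polynomial is
  m_A(x) = Π_λ (x − λ)^{k_λ}
where k_λ is the size of the *largest* Jordan block for λ (equivalently, the smallest k with (A − λI)^k v = 0 for every generalised eigenvector v of λ).

  λ = -4: largest Jordan block has size 3, contributing (x + 4)^3

So m_A(x) = (x + 4)^3 = x^3 + 12*x^2 + 48*x + 64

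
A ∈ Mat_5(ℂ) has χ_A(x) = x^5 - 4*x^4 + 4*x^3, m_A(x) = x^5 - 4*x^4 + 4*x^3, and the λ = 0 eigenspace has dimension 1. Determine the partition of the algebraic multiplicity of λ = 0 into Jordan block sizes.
Block sizes for λ = 0: [3]

Step 1 — from the characteristic polynomial, algebraic multiplicity of λ = 0 is 3. From dim ker(A − (0)·I) = 1, there are exactly 1 Jordan blocks for λ = 0.
Step 2 — from the minimal polynomial, the factor (x − 0)^3 tells us the largest block for λ = 0 has size 3.
Step 3 — with total size 3, 1 blocks, and largest block 3, the block sizes (in nonincreasing order) are [3].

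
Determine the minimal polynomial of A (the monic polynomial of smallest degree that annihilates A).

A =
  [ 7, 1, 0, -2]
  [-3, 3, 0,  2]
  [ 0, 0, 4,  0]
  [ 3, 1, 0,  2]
x^2 - 8*x + 16

The characteristic polynomial is χ_A(x) = (x - 4)^4, so the eigenvalues are known. The minimal polynomial is
  m_A(x) = Π_λ (x − λ)^{k_λ}
where k_λ is the size of the *largest* Jordan block for λ (equivalently, the smallest k with (A − λI)^k v = 0 for every generalised eigenvector v of λ).

  λ = 4: largest Jordan block has size 2, contributing (x − 4)^2

So m_A(x) = (x - 4)^2 = x^2 - 8*x + 16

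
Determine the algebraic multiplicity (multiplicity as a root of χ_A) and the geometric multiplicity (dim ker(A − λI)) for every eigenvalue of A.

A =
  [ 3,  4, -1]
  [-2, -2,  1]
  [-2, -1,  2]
λ = 1: alg = 3, geom = 1

Step 1 — factor the characteristic polynomial to read off the algebraic multiplicities:
  χ_A(x) = (x - 1)^3

Step 2 — compute geometric multiplicities via the rank-nullity identity g(λ) = n − rank(A − λI):
  rank(A − (1)·I) = 2, so dim ker(A − (1)·I) = n − 2 = 1

Summary:
  λ = 1: algebraic multiplicity = 3, geometric multiplicity = 1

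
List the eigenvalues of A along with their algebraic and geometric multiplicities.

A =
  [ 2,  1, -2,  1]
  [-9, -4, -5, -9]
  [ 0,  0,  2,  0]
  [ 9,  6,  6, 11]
λ = 2: alg = 3, geom = 1; λ = 5: alg = 1, geom = 1

Step 1 — factor the characteristic polynomial to read off the algebraic multiplicities:
  χ_A(x) = (x - 5)*(x - 2)^3

Step 2 — compute geometric multiplicities via the rank-nullity identity g(λ) = n − rank(A − λI):
  rank(A − (2)·I) = 3, so dim ker(A − (2)·I) = n − 3 = 1
  rank(A − (5)·I) = 3, so dim ker(A − (5)·I) = n − 3 = 1

Summary:
  λ = 2: algebraic multiplicity = 3, geometric multiplicity = 1
  λ = 5: algebraic multiplicity = 1, geometric multiplicity = 1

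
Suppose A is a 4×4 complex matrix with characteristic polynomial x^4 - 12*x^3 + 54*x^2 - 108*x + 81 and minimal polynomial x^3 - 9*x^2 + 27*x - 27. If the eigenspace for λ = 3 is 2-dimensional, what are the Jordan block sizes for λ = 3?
Block sizes for λ = 3: [3, 1]

Step 1 — from the characteristic polynomial, algebraic multiplicity of λ = 3 is 4. From dim ker(A − (3)·I) = 2, there are exactly 2 Jordan blocks for λ = 3.
Step 2 — from the minimal polynomial, the factor (x − 3)^3 tells us the largest block for λ = 3 has size 3.
Step 3 — with total size 4, 2 blocks, and largest block 3, the block sizes (in nonincreasing order) are [3, 1].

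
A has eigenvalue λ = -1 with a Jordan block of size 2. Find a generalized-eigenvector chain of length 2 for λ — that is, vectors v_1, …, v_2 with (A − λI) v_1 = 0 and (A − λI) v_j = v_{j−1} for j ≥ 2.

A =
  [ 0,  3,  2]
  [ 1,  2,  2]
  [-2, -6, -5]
A Jordan chain for λ = -1 of length 2:
v_1 = (1, 1, -2)ᵀ
v_2 = (1, 0, 0)ᵀ

Let N = A − (-1)·I. We want v_2 with N^2 v_2 = 0 but N^1 v_2 ≠ 0; then v_{j-1} := N · v_j for j = 2, …, 2.

Pick v_2 = (1, 0, 0)ᵀ.
Then v_1 = N · v_2 = (1, 1, -2)ᵀ.

Sanity check: (A − (-1)·I) v_1 = (0, 0, 0)ᵀ = 0. ✓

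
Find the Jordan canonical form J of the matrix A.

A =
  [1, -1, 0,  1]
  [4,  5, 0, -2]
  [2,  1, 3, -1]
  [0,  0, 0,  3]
J_2(3) ⊕ J_1(3) ⊕ J_1(3)

The characteristic polynomial is
  det(x·I − A) = x^4 - 12*x^3 + 54*x^2 - 108*x + 81 = (x - 3)^4

Eigenvalues and multiplicities (the geometric multiplicity of λ is n − rank(A − λI), which equals the number of Jordan blocks for λ):
  λ = 3: algebraic multiplicity = 4, geometric multiplicity = 3

Determining the block sizes for each eigenvalue:
  λ = 3: 3 blocks summing to 4 forces exactly one block of size 2 and the rest size 1 → block sizes [2, 1, 1]

Assembling the blocks gives a Jordan form
J =
  [3, 1, 0, 0]
  [0, 3, 0, 0]
  [0, 0, 3, 0]
  [0, 0, 0, 3]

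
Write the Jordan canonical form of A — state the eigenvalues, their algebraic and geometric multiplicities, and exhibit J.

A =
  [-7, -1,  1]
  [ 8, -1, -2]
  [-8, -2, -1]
J_2(-3) ⊕ J_1(-3)

The characteristic polynomial is
  det(x·I − A) = x^3 + 9*x^2 + 27*x + 27 = (x + 3)^3

Eigenvalues and multiplicities (the geometric multiplicity of λ is n − rank(A − λI), which equals the number of Jordan blocks for λ):
  λ = -3: algebraic multiplicity = 3, geometric multiplicity = 2

Determining the block sizes for each eigenvalue:
  λ = -3: 2 blocks summing to 3 forces exactly one block of size 2 and the rest size 1 → block sizes [2, 1]

Assembling the blocks gives a Jordan form
J =
  [-3,  1,  0]
  [ 0, -3,  0]
  [ 0,  0, -3]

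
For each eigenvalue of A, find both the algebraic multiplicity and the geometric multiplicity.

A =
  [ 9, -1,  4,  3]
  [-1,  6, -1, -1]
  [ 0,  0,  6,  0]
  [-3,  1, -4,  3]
λ = 6: alg = 4, geom = 2

Step 1 — factor the characteristic polynomial to read off the algebraic multiplicities:
  χ_A(x) = (x - 6)^4

Step 2 — compute geometric multiplicities via the rank-nullity identity g(λ) = n − rank(A − λI):
  rank(A − (6)·I) = 2, so dim ker(A − (6)·I) = n − 2 = 2

Summary:
  λ = 6: algebraic multiplicity = 4, geometric multiplicity = 2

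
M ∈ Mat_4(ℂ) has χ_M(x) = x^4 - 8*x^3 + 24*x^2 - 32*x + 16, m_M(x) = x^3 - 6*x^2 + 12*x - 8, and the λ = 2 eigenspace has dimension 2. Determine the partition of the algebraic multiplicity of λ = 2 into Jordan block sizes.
Block sizes for λ = 2: [3, 1]

Step 1 — from the characteristic polynomial, algebraic multiplicity of λ = 2 is 4. From dim ker(M − (2)·I) = 2, there are exactly 2 Jordan blocks for λ = 2.
Step 2 — from the minimal polynomial, the factor (x − 2)^3 tells us the largest block for λ = 2 has size 3.
Step 3 — with total size 4, 2 blocks, and largest block 3, the block sizes (in nonincreasing order) are [3, 1].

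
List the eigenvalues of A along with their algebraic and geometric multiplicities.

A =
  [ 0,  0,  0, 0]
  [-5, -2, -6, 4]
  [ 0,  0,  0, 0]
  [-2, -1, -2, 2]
λ = 0: alg = 4, geom = 2

Step 1 — factor the characteristic polynomial to read off the algebraic multiplicities:
  χ_A(x) = x^4

Step 2 — compute geometric multiplicities via the rank-nullity identity g(λ) = n − rank(A − λI):
  rank(A − (0)·I) = 2, so dim ker(A − (0)·I) = n − 2 = 2

Summary:
  λ = 0: algebraic multiplicity = 4, geometric multiplicity = 2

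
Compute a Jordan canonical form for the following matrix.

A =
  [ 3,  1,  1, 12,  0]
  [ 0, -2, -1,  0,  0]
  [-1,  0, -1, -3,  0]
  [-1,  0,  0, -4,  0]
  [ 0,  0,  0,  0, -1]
J_3(-1) ⊕ J_1(-1) ⊕ J_1(-1)

The characteristic polynomial is
  det(x·I − A) = x^5 + 5*x^4 + 10*x^3 + 10*x^2 + 5*x + 1 = (x + 1)^5

Eigenvalues and multiplicities (the geometric multiplicity of λ is n − rank(A − λI), which equals the number of Jordan blocks for λ):
  λ = -1: algebraic multiplicity = 5, geometric multiplicity = 3

Determining the block sizes for each eigenvalue:
  λ = -1: with am = 5 and gm = 3, the partition is not yet determined (e.g. several partitions of 5 into 3 parts exist). Let N = A − (-1)·I. Computing rank(N^1) = 2, rank(N^2) = 1, rank(N^3) = 0; the number of blocks of size ≥ j is rank(N^{j−1}) − rank(N^j), giving [3, 1, 1]. So we have 1 block(s) of size 3, 2 block(s) of size 1 → block sizes [3, 1, 1]

Assembling the blocks gives a Jordan form
J =
  [-1,  1,  0,  0,  0]
  [ 0, -1,  1,  0,  0]
  [ 0,  0, -1,  0,  0]
  [ 0,  0,  0, -1,  0]
  [ 0,  0,  0,  0, -1]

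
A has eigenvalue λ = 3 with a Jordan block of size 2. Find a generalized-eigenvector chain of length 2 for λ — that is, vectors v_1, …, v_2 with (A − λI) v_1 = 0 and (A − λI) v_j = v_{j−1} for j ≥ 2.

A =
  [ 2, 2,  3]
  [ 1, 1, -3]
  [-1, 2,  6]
A Jordan chain for λ = 3 of length 2:
v_1 = (-1, 1, -1)ᵀ
v_2 = (1, 0, 0)ᵀ

Let N = A − (3)·I. We want v_2 with N^2 v_2 = 0 but N^1 v_2 ≠ 0; then v_{j-1} := N · v_j for j = 2, …, 2.

Pick v_2 = (1, 0, 0)ᵀ.
Then v_1 = N · v_2 = (-1, 1, -1)ᵀ.

Sanity check: (A − (3)·I) v_1 = (0, 0, 0)ᵀ = 0. ✓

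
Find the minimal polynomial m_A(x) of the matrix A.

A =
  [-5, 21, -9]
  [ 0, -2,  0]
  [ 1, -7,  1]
x^2 + 4*x + 4

The characteristic polynomial is χ_A(x) = (x + 2)^3, so the eigenvalues are known. The minimal polynomial is
  m_A(x) = Π_λ (x − λ)^{k_λ}
where k_λ is the size of the *largest* Jordan block for λ (equivalently, the smallest k with (A − λI)^k v = 0 for every generalised eigenvector v of λ).

  λ = -2: largest Jordan block has size 2, contributing (x + 2)^2

So m_A(x) = (x + 2)^2 = x^2 + 4*x + 4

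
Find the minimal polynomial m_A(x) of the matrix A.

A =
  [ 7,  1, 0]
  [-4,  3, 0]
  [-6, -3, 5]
x^2 - 10*x + 25

The characteristic polynomial is χ_A(x) = (x - 5)^3, so the eigenvalues are known. The minimal polynomial is
  m_A(x) = Π_λ (x − λ)^{k_λ}
where k_λ is the size of the *largest* Jordan block for λ (equivalently, the smallest k with (A − λI)^k v = 0 for every generalised eigenvector v of λ).

  λ = 5: largest Jordan block has size 2, contributing (x − 5)^2

So m_A(x) = (x - 5)^2 = x^2 - 10*x + 25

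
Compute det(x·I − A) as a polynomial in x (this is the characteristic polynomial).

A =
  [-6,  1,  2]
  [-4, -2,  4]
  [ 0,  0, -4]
x^3 + 12*x^2 + 48*x + 64

Expanding det(x·I − A) (e.g. by cofactor expansion or by noting that A is similar to its Jordan form J, which has the same characteristic polynomial as A) gives
  χ_A(x) = x^3 + 12*x^2 + 48*x + 64
which factors as (x + 4)^3. The eigenvalues (with algebraic multiplicities) are λ = -4 with multiplicity 3.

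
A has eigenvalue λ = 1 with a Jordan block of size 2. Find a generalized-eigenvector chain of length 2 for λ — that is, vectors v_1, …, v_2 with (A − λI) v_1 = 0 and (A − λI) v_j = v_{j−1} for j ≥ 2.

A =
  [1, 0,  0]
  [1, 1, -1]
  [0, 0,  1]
A Jordan chain for λ = 1 of length 2:
v_1 = (0, 1, 0)ᵀ
v_2 = (1, 0, 0)ᵀ

Let N = A − (1)·I. We want v_2 with N^2 v_2 = 0 but N^1 v_2 ≠ 0; then v_{j-1} := N · v_j for j = 2, …, 2.

Pick v_2 = (1, 0, 0)ᵀ.
Then v_1 = N · v_2 = (0, 1, 0)ᵀ.

Sanity check: (A − (1)·I) v_1 = (0, 0, 0)ᵀ = 0. ✓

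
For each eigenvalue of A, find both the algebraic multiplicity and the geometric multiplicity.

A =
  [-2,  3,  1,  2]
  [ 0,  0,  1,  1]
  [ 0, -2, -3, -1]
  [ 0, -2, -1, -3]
λ = -2: alg = 4, geom = 2

Step 1 — factor the characteristic polynomial to read off the algebraic multiplicities:
  χ_A(x) = (x + 2)^4

Step 2 — compute geometric multiplicities via the rank-nullity identity g(λ) = n − rank(A − λI):
  rank(A − (-2)·I) = 2, so dim ker(A − (-2)·I) = n − 2 = 2

Summary:
  λ = -2: algebraic multiplicity = 4, geometric multiplicity = 2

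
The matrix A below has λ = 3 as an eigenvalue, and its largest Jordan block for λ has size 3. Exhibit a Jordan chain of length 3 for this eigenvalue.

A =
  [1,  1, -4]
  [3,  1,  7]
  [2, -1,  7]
A Jordan chain for λ = 3 of length 3:
v_1 = (-1, 2, 1)ᵀ
v_2 = (-2, 3, 2)ᵀ
v_3 = (1, 0, 0)ᵀ

Let N = A − (3)·I. We want v_3 with N^3 v_3 = 0 but N^2 v_3 ≠ 0; then v_{j-1} := N · v_j for j = 3, …, 2.

Pick v_3 = (1, 0, 0)ᵀ.
Then v_2 = N · v_3 = (-2, 3, 2)ᵀ.
Then v_1 = N · v_2 = (-1, 2, 1)ᵀ.

Sanity check: (A − (3)·I) v_1 = (0, 0, 0)ᵀ = 0. ✓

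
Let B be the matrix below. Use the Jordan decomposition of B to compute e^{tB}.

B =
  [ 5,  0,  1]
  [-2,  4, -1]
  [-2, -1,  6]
e^{tB} =
  [-t^2*exp(5*t) + exp(5*t), -t^2*exp(5*t)/2, t^2*exp(5*t)/2 + t*exp(5*t)]
  [2*t^2*exp(5*t) - 2*t*exp(5*t), t^2*exp(5*t) - t*exp(5*t) + exp(5*t), -t^2*exp(5*t) - t*exp(5*t)]
  [-2*t*exp(5*t), -t*exp(5*t), t*exp(5*t) + exp(5*t)]

Strategy: write B = P · J · P⁻¹ where J is a Jordan canonical form, so e^{tB} = P · e^{tJ} · P⁻¹, and e^{tJ} can be computed block-by-block.

B has Jordan form
J =
  [5, 1, 0]
  [0, 5, 1]
  [0, 0, 5]
(up to reordering of blocks).

Per-block formulas:
  For a 3×3 Jordan block J_3(5): exp(t · J_3(5)) = e^(5t)·(I + t·N + (t^2/2)·N^2), where N is the 3×3 nilpotent shift.

After assembling e^{tJ} and conjugating by P, we get:

e^{tB} =
  [-t^2*exp(5*t) + exp(5*t), -t^2*exp(5*t)/2, t^2*exp(5*t)/2 + t*exp(5*t)]
  [2*t^2*exp(5*t) - 2*t*exp(5*t), t^2*exp(5*t) - t*exp(5*t) + exp(5*t), -t^2*exp(5*t) - t*exp(5*t)]
  [-2*t*exp(5*t), -t*exp(5*t), t*exp(5*t) + exp(5*t)]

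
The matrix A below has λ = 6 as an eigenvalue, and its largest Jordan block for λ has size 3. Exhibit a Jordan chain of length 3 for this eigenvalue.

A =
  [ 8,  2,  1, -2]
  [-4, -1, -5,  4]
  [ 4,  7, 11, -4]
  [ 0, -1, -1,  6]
A Jordan chain for λ = 6 of length 3:
v_1 = (-1, 2, -2, 0)ᵀ
v_2 = (2, -7, 7, -1)ᵀ
v_3 = (0, 1, 0, 0)ᵀ

Let N = A − (6)·I. We want v_3 with N^3 v_3 = 0 but N^2 v_3 ≠ 0; then v_{j-1} := N · v_j for j = 3, …, 2.

Pick v_3 = (0, 1, 0, 0)ᵀ.
Then v_2 = N · v_3 = (2, -7, 7, -1)ᵀ.
Then v_1 = N · v_2 = (-1, 2, -2, 0)ᵀ.

Sanity check: (A − (6)·I) v_1 = (0, 0, 0, 0)ᵀ = 0. ✓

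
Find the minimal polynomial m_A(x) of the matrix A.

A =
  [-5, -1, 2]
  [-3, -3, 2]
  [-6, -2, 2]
x^2 + 4*x + 4

The characteristic polynomial is χ_A(x) = (x + 2)^3, so the eigenvalues are known. The minimal polynomial is
  m_A(x) = Π_λ (x − λ)^{k_λ}
where k_λ is the size of the *largest* Jordan block for λ (equivalently, the smallest k with (A − λI)^k v = 0 for every generalised eigenvector v of λ).

  λ = -2: largest Jordan block has size 2, contributing (x + 2)^2

So m_A(x) = (x + 2)^2 = x^2 + 4*x + 4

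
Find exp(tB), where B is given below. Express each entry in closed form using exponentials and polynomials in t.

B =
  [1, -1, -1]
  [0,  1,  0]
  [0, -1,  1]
e^{tB} =
  [exp(t), t^2*exp(t)/2 - t*exp(t), -t*exp(t)]
  [0, exp(t), 0]
  [0, -t*exp(t), exp(t)]

Strategy: write B = P · J · P⁻¹ where J is a Jordan canonical form, so e^{tB} = P · e^{tJ} · P⁻¹, and e^{tJ} can be computed block-by-block.

B has Jordan form
J =
  [1, 1, 0]
  [0, 1, 1]
  [0, 0, 1]
(up to reordering of blocks).

Per-block formulas:
  For a 3×3 Jordan block J_3(1): exp(t · J_3(1)) = e^(1t)·(I + t·N + (t^2/2)·N^2), where N is the 3×3 nilpotent shift.

After assembling e^{tJ} and conjugating by P, we get:

e^{tB} =
  [exp(t), t^2*exp(t)/2 - t*exp(t), -t*exp(t)]
  [0, exp(t), 0]
  [0, -t*exp(t), exp(t)]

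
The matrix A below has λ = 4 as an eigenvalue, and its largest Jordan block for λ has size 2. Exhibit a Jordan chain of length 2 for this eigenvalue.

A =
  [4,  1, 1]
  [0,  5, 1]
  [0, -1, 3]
A Jordan chain for λ = 4 of length 2:
v_1 = (1, 1, -1)ᵀ
v_2 = (0, 1, 0)ᵀ

Let N = A − (4)·I. We want v_2 with N^2 v_2 = 0 but N^1 v_2 ≠ 0; then v_{j-1} := N · v_j for j = 2, …, 2.

Pick v_2 = (0, 1, 0)ᵀ.
Then v_1 = N · v_2 = (1, 1, -1)ᵀ.

Sanity check: (A − (4)·I) v_1 = (0, 0, 0)ᵀ = 0. ✓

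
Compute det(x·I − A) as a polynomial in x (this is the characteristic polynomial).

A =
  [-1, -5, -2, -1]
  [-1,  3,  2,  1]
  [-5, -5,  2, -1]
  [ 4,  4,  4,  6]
x^4 - 10*x^3 + 24*x^2 + 32*x - 128

Expanding det(x·I − A) (e.g. by cofactor expansion or by noting that A is similar to its Jordan form J, which has the same characteristic polynomial as A) gives
  χ_A(x) = x^4 - 10*x^3 + 24*x^2 + 32*x - 128
which factors as (x - 4)^3*(x + 2). The eigenvalues (with algebraic multiplicities) are λ = -2 with multiplicity 1, λ = 4 with multiplicity 3.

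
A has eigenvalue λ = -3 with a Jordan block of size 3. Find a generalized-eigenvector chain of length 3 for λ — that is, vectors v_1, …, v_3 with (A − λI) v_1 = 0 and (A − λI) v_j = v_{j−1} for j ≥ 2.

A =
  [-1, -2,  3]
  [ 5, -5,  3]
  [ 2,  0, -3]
A Jordan chain for λ = -3 of length 3:
v_1 = (0, 6, 4)ᵀ
v_2 = (2, 5, 2)ᵀ
v_3 = (1, 0, 0)ᵀ

Let N = A − (-3)·I. We want v_3 with N^3 v_3 = 0 but N^2 v_3 ≠ 0; then v_{j-1} := N · v_j for j = 3, …, 2.

Pick v_3 = (1, 0, 0)ᵀ.
Then v_2 = N · v_3 = (2, 5, 2)ᵀ.
Then v_1 = N · v_2 = (0, 6, 4)ᵀ.

Sanity check: (A − (-3)·I) v_1 = (0, 0, 0)ᵀ = 0. ✓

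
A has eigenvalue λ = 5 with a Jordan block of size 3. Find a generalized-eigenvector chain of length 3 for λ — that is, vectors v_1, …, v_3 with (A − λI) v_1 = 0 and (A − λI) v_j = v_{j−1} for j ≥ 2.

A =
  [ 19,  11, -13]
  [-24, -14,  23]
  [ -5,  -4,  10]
A Jordan chain for λ = 5 of length 3:
v_1 = (-3, 5, 1)ᵀ
v_2 = (14, -24, -5)ᵀ
v_3 = (1, 0, 0)ᵀ

Let N = A − (5)·I. We want v_3 with N^3 v_3 = 0 but N^2 v_3 ≠ 0; then v_{j-1} := N · v_j for j = 3, …, 2.

Pick v_3 = (1, 0, 0)ᵀ.
Then v_2 = N · v_3 = (14, -24, -5)ᵀ.
Then v_1 = N · v_2 = (-3, 5, 1)ᵀ.

Sanity check: (A − (5)·I) v_1 = (0, 0, 0)ᵀ = 0. ✓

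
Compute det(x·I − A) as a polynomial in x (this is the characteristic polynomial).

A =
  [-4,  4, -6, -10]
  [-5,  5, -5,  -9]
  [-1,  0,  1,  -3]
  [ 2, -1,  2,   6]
x^4 - 8*x^3 + 24*x^2 - 32*x + 16

Expanding det(x·I − A) (e.g. by cofactor expansion or by noting that A is similar to its Jordan form J, which has the same characteristic polynomial as A) gives
  χ_A(x) = x^4 - 8*x^3 + 24*x^2 - 32*x + 16
which factors as (x - 2)^4. The eigenvalues (with algebraic multiplicities) are λ = 2 with multiplicity 4.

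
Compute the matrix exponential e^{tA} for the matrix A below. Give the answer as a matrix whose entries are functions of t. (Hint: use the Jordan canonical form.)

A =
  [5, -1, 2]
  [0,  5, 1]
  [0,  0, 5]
e^{tA} =
  [exp(5*t), -t*exp(5*t), -t^2*exp(5*t)/2 + 2*t*exp(5*t)]
  [0, exp(5*t), t*exp(5*t)]
  [0, 0, exp(5*t)]

Strategy: write A = P · J · P⁻¹ where J is a Jordan canonical form, so e^{tA} = P · e^{tJ} · P⁻¹, and e^{tJ} can be computed block-by-block.

A has Jordan form
J =
  [5, 1, 0]
  [0, 5, 1]
  [0, 0, 5]
(up to reordering of blocks).

Per-block formulas:
  For a 3×3 Jordan block J_3(5): exp(t · J_3(5)) = e^(5t)·(I + t·N + (t^2/2)·N^2), where N is the 3×3 nilpotent shift.

After assembling e^{tJ} and conjugating by P, we get:

e^{tA} =
  [exp(5*t), -t*exp(5*t), -t^2*exp(5*t)/2 + 2*t*exp(5*t)]
  [0, exp(5*t), t*exp(5*t)]
  [0, 0, exp(5*t)]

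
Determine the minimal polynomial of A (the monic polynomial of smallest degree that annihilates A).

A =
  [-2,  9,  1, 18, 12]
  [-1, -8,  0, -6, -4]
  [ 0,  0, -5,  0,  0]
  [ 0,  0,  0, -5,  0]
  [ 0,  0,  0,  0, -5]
x^3 + 15*x^2 + 75*x + 125

The characteristic polynomial is χ_A(x) = (x + 5)^5, so the eigenvalues are known. The minimal polynomial is
  m_A(x) = Π_λ (x − λ)^{k_λ}
where k_λ is the size of the *largest* Jordan block for λ (equivalently, the smallest k with (A − λI)^k v = 0 for every generalised eigenvector v of λ).

  λ = -5: largest Jordan block has size 3, contributing (x + 5)^3

So m_A(x) = (x + 5)^3 = x^3 + 15*x^2 + 75*x + 125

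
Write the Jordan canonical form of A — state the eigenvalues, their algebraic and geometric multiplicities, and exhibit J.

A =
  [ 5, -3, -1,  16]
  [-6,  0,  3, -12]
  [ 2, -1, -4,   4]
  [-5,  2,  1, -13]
J_2(-3) ⊕ J_2(-3)

The characteristic polynomial is
  det(x·I − A) = x^4 + 12*x^3 + 54*x^2 + 108*x + 81 = (x + 3)^4

Eigenvalues and multiplicities (the geometric multiplicity of λ is n − rank(A − λI), which equals the number of Jordan blocks for λ):
  λ = -3: algebraic multiplicity = 4, geometric multiplicity = 2

Determining the block sizes for each eigenvalue:
  λ = -3: with am = 4 and gm = 2, the partition is not yet determined (e.g. several partitions of 4 into 2 parts exist). Let N = A − (-3)·I. Computing rank(N^1) = 2, rank(N^2) = 0; the number of blocks of size ≥ j is rank(N^{j−1}) − rank(N^j), giving [2, 2]. So we have 2 block(s) of size 2 → block sizes [2, 2]

Assembling the blocks gives a Jordan form
J =
  [-3,  1,  0,  0]
  [ 0, -3,  0,  0]
  [ 0,  0, -3,  1]
  [ 0,  0,  0, -3]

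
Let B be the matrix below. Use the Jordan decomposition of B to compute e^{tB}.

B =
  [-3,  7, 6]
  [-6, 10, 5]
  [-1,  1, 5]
e^{tB} =
  [t^2*exp(4*t)/2 - 7*t*exp(4*t) + exp(4*t), -t^2*exp(4*t)/2 + 7*t*exp(4*t), -t^2*exp(4*t)/2 + 6*t*exp(4*t)]
  [t^2*exp(4*t)/2 - 6*t*exp(4*t), -t^2*exp(4*t)/2 + 6*t*exp(4*t) + exp(4*t), -t^2*exp(4*t)/2 + 5*t*exp(4*t)]
  [-t*exp(4*t), t*exp(4*t), t*exp(4*t) + exp(4*t)]

Strategy: write B = P · J · P⁻¹ where J is a Jordan canonical form, so e^{tB} = P · e^{tJ} · P⁻¹, and e^{tJ} can be computed block-by-block.

B has Jordan form
J =
  [4, 1, 0]
  [0, 4, 1]
  [0, 0, 4]
(up to reordering of blocks).

Per-block formulas:
  For a 3×3 Jordan block J_3(4): exp(t · J_3(4)) = e^(4t)·(I + t·N + (t^2/2)·N^2), where N is the 3×3 nilpotent shift.

After assembling e^{tJ} and conjugating by P, we get:

e^{tB} =
  [t^2*exp(4*t)/2 - 7*t*exp(4*t) + exp(4*t), -t^2*exp(4*t)/2 + 7*t*exp(4*t), -t^2*exp(4*t)/2 + 6*t*exp(4*t)]
  [t^2*exp(4*t)/2 - 6*t*exp(4*t), -t^2*exp(4*t)/2 + 6*t*exp(4*t) + exp(4*t), -t^2*exp(4*t)/2 + 5*t*exp(4*t)]
  [-t*exp(4*t), t*exp(4*t), t*exp(4*t) + exp(4*t)]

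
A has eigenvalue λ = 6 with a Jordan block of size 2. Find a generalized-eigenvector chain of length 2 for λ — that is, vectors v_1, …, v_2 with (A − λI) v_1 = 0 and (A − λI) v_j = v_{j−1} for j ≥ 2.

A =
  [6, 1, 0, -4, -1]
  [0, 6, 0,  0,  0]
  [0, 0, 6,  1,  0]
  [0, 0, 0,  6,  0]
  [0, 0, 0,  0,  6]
A Jordan chain for λ = 6 of length 2:
v_1 = (1, 0, 0, 0, 0)ᵀ
v_2 = (0, 1, 0, 0, 0)ᵀ

Let N = A − (6)·I. We want v_2 with N^2 v_2 = 0 but N^1 v_2 ≠ 0; then v_{j-1} := N · v_j for j = 2, …, 2.

Pick v_2 = (0, 1, 0, 0, 0)ᵀ.
Then v_1 = N · v_2 = (1, 0, 0, 0, 0)ᵀ.

Sanity check: (A − (6)·I) v_1 = (0, 0, 0, 0, 0)ᵀ = 0. ✓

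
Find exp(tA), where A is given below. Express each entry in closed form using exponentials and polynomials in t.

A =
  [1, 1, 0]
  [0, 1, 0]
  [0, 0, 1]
e^{tA} =
  [exp(t), t*exp(t), 0]
  [0, exp(t), 0]
  [0, 0, exp(t)]

Strategy: write A = P · J · P⁻¹ where J is a Jordan canonical form, so e^{tA} = P · e^{tJ} · P⁻¹, and e^{tJ} can be computed block-by-block.

A has Jordan form
J =
  [1, 1, 0]
  [0, 1, 0]
  [0, 0, 1]
(up to reordering of blocks).

Per-block formulas:
  For a 2×2 Jordan block J_2(1): exp(t · J_2(1)) = e^(1t)·(I + t·N), where N is the 2×2 nilpotent shift.
  For a 1×1 block at λ = 1: exp(t · [1]) = [e^(1t)].

After assembling e^{tJ} and conjugating by P, we get:

e^{tA} =
  [exp(t), t*exp(t), 0]
  [0, exp(t), 0]
  [0, 0, exp(t)]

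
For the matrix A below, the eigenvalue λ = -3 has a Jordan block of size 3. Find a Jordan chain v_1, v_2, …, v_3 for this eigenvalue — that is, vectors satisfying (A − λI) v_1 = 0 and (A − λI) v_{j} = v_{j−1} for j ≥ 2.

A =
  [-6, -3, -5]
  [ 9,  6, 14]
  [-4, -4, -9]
A Jordan chain for λ = -3 of length 3:
v_1 = (2, -2, 0)ᵀ
v_2 = (-3, 9, -4)ᵀ
v_3 = (1, 0, 0)ᵀ

Let N = A − (-3)·I. We want v_3 with N^3 v_3 = 0 but N^2 v_3 ≠ 0; then v_{j-1} := N · v_j for j = 3, …, 2.

Pick v_3 = (1, 0, 0)ᵀ.
Then v_2 = N · v_3 = (-3, 9, -4)ᵀ.
Then v_1 = N · v_2 = (2, -2, 0)ᵀ.

Sanity check: (A − (-3)·I) v_1 = (0, 0, 0)ᵀ = 0. ✓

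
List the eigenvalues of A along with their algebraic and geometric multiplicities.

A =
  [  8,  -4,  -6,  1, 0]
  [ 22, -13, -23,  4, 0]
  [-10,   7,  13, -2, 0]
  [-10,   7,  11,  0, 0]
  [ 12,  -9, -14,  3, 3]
λ = 2: alg = 4, geom = 2; λ = 3: alg = 1, geom = 1

Step 1 — factor the characteristic polynomial to read off the algebraic multiplicities:
  χ_A(x) = (x - 3)*(x - 2)^4

Step 2 — compute geometric multiplicities via the rank-nullity identity g(λ) = n − rank(A − λI):
  rank(A − (2)·I) = 3, so dim ker(A − (2)·I) = n − 3 = 2
  rank(A − (3)·I) = 4, so dim ker(A − (3)·I) = n − 4 = 1

Summary:
  λ = 2: algebraic multiplicity = 4, geometric multiplicity = 2
  λ = 3: algebraic multiplicity = 1, geometric multiplicity = 1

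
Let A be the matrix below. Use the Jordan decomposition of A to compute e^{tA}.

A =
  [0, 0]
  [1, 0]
e^{tA} =
  [1, 0]
  [t, 1]

Strategy: write A = P · J · P⁻¹ where J is a Jordan canonical form, so e^{tA} = P · e^{tJ} · P⁻¹, and e^{tJ} can be computed block-by-block.

A has Jordan form
J =
  [0, 1]
  [0, 0]
(up to reordering of blocks).

Per-block formulas:
  For a 2×2 Jordan block J_2(0): exp(t · J_2(0)) = e^(0t)·(I + t·N), where N is the 2×2 nilpotent shift.

After assembling e^{tJ} and conjugating by P, we get:

e^{tA} =
  [1, 0]
  [t, 1]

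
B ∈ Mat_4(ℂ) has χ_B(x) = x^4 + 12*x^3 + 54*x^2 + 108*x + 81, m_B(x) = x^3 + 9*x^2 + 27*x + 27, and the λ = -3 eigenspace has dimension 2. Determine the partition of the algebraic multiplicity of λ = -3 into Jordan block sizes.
Block sizes for λ = -3: [3, 1]

Step 1 — from the characteristic polynomial, algebraic multiplicity of λ = -3 is 4. From dim ker(B − (-3)·I) = 2, there are exactly 2 Jordan blocks for λ = -3.
Step 2 — from the minimal polynomial, the factor (x + 3)^3 tells us the largest block for λ = -3 has size 3.
Step 3 — with total size 4, 2 blocks, and largest block 3, the block sizes (in nonincreasing order) are [3, 1].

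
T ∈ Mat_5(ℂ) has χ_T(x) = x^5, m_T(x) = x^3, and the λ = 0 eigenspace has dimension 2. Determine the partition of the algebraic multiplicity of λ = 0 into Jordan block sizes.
Block sizes for λ = 0: [3, 2]

Step 1 — from the characteristic polynomial, algebraic multiplicity of λ = 0 is 5. From dim ker(T − (0)·I) = 2, there are exactly 2 Jordan blocks for λ = 0.
Step 2 — from the minimal polynomial, the factor (x − 0)^3 tells us the largest block for λ = 0 has size 3.
Step 3 — with total size 5, 2 blocks, and largest block 3, the block sizes (in nonincreasing order) are [3, 2].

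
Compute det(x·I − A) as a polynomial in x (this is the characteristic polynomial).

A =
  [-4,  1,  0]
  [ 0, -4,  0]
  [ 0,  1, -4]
x^3 + 12*x^2 + 48*x + 64

Expanding det(x·I − A) (e.g. by cofactor expansion or by noting that A is similar to its Jordan form J, which has the same characteristic polynomial as A) gives
  χ_A(x) = x^3 + 12*x^2 + 48*x + 64
which factors as (x + 4)^3. The eigenvalues (with algebraic multiplicities) are λ = -4 with multiplicity 3.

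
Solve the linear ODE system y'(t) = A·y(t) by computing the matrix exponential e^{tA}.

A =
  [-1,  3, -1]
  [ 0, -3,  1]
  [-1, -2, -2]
e^{tA} =
  [t^2*exp(-2*t) + t*exp(-2*t) + exp(-2*t), t^2*exp(-2*t) + 3*t*exp(-2*t), t^2*exp(-2*t) - t*exp(-2*t)]
  [-t^2*exp(-2*t)/2, -t^2*exp(-2*t)/2 - t*exp(-2*t) + exp(-2*t), -t^2*exp(-2*t)/2 + t*exp(-2*t)]
  [-t^2*exp(-2*t)/2 - t*exp(-2*t), -t^2*exp(-2*t)/2 - 2*t*exp(-2*t), -t^2*exp(-2*t)/2 + exp(-2*t)]

Strategy: write A = P · J · P⁻¹ where J is a Jordan canonical form, so e^{tA} = P · e^{tJ} · P⁻¹, and e^{tJ} can be computed block-by-block.

A has Jordan form
J =
  [-2,  1,  0]
  [ 0, -2,  1]
  [ 0,  0, -2]
(up to reordering of blocks).

Per-block formulas:
  For a 3×3 Jordan block J_3(-2): exp(t · J_3(-2)) = e^(-2t)·(I + t·N + (t^2/2)·N^2), where N is the 3×3 nilpotent shift.

After assembling e^{tJ} and conjugating by P, we get:

e^{tA} =
  [t^2*exp(-2*t) + t*exp(-2*t) + exp(-2*t), t^2*exp(-2*t) + 3*t*exp(-2*t), t^2*exp(-2*t) - t*exp(-2*t)]
  [-t^2*exp(-2*t)/2, -t^2*exp(-2*t)/2 - t*exp(-2*t) + exp(-2*t), -t^2*exp(-2*t)/2 + t*exp(-2*t)]
  [-t^2*exp(-2*t)/2 - t*exp(-2*t), -t^2*exp(-2*t)/2 - 2*t*exp(-2*t), -t^2*exp(-2*t)/2 + exp(-2*t)]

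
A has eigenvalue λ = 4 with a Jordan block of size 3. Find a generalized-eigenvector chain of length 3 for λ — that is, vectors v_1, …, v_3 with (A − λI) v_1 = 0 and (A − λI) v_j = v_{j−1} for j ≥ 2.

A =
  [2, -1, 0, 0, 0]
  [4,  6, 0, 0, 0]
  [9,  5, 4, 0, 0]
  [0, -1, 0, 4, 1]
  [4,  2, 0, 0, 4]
A Jordan chain for λ = 4 of length 3:
v_1 = (0, 0, 2, 0, 0)ᵀ
v_2 = (-2, 4, 9, 0, 4)ᵀ
v_3 = (1, 0, 0, 0, 0)ᵀ

Let N = A − (4)·I. We want v_3 with N^3 v_3 = 0 but N^2 v_3 ≠ 0; then v_{j-1} := N · v_j for j = 3, …, 2.

Pick v_3 = (1, 0, 0, 0, 0)ᵀ.
Then v_2 = N · v_3 = (-2, 4, 9, 0, 4)ᵀ.
Then v_1 = N · v_2 = (0, 0, 2, 0, 0)ᵀ.

Sanity check: (A − (4)·I) v_1 = (0, 0, 0, 0, 0)ᵀ = 0. ✓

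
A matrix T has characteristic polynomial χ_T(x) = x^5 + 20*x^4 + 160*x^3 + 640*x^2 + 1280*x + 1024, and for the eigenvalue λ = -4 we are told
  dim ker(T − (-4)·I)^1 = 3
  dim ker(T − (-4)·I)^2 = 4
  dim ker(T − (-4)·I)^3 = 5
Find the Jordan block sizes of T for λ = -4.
Block sizes for λ = -4: [3, 1, 1]

From the dimensions of kernels of powers, the number of Jordan blocks of size at least j is d_j − d_{j−1} where d_j = dim ker(N^j) (with d_0 = 0). Computing the differences gives [3, 1, 1].
The number of blocks of size exactly k is (#blocks of size ≥ k) − (#blocks of size ≥ k + 1), so the partition is: 2 block(s) of size 1, 1 block(s) of size 3.
In nonincreasing order the block sizes are [3, 1, 1].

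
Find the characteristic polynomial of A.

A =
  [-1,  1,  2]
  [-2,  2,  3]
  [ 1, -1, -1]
x^3

Expanding det(x·I − A) (e.g. by cofactor expansion or by noting that A is similar to its Jordan form J, which has the same characteristic polynomial as A) gives
  χ_A(x) = x^3
which factors as x^3. The eigenvalues (with algebraic multiplicities) are λ = 0 with multiplicity 3.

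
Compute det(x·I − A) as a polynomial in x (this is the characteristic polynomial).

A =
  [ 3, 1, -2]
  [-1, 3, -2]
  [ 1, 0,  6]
x^3 - 12*x^2 + 48*x - 64

Expanding det(x·I − A) (e.g. by cofactor expansion or by noting that A is similar to its Jordan form J, which has the same characteristic polynomial as A) gives
  χ_A(x) = x^3 - 12*x^2 + 48*x - 64
which factors as (x - 4)^3. The eigenvalues (with algebraic multiplicities) are λ = 4 with multiplicity 3.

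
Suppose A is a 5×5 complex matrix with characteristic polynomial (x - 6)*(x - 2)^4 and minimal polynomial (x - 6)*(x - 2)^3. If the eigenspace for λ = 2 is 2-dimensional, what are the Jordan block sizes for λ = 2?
Block sizes for λ = 2: [3, 1]

Step 1 — from the characteristic polynomial, algebraic multiplicity of λ = 2 is 4. From dim ker(A − (2)·I) = 2, there are exactly 2 Jordan blocks for λ = 2.
Step 2 — from the minimal polynomial, the factor (x − 2)^3 tells us the largest block for λ = 2 has size 3.
Step 3 — with total size 4, 2 blocks, and largest block 3, the block sizes (in nonincreasing order) are [3, 1].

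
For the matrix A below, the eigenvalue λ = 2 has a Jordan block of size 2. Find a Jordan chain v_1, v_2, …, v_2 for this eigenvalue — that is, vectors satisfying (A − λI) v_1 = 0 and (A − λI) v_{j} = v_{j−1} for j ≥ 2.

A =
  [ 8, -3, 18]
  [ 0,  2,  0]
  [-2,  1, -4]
A Jordan chain for λ = 2 of length 2:
v_1 = (6, 0, -2)ᵀ
v_2 = (1, 0, 0)ᵀ

Let N = A − (2)·I. We want v_2 with N^2 v_2 = 0 but N^1 v_2 ≠ 0; then v_{j-1} := N · v_j for j = 2, …, 2.

Pick v_2 = (1, 0, 0)ᵀ.
Then v_1 = N · v_2 = (6, 0, -2)ᵀ.

Sanity check: (A − (2)·I) v_1 = (0, 0, 0)ᵀ = 0. ✓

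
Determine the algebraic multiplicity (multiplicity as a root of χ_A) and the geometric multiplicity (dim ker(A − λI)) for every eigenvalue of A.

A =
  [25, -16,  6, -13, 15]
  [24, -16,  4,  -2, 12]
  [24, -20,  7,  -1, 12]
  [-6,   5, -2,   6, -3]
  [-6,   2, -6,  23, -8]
λ = -5: alg = 1, geom = 1; λ = 4: alg = 1, geom = 1; λ = 5: alg = 3, geom = 1

Step 1 — factor the characteristic polynomial to read off the algebraic multiplicities:
  χ_A(x) = (x - 5)^3*(x - 4)*(x + 5)

Step 2 — compute geometric multiplicities via the rank-nullity identity g(λ) = n − rank(A − λI):
  rank(A − (-5)·I) = 4, so dim ker(A − (-5)·I) = n − 4 = 1
  rank(A − (4)·I) = 4, so dim ker(A − (4)·I) = n − 4 = 1
  rank(A − (5)·I) = 4, so dim ker(A − (5)·I) = n − 4 = 1

Summary:
  λ = -5: algebraic multiplicity = 1, geometric multiplicity = 1
  λ = 4: algebraic multiplicity = 1, geometric multiplicity = 1
  λ = 5: algebraic multiplicity = 3, geometric multiplicity = 1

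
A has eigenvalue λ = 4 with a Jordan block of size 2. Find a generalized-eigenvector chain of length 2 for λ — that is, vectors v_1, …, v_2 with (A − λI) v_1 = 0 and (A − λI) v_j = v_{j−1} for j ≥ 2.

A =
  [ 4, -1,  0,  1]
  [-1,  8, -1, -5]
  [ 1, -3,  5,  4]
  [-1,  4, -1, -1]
A Jordan chain for λ = 4 of length 2:
v_1 = (0, -1, 1, -1)ᵀ
v_2 = (1, 0, 0, 0)ᵀ

Let N = A − (4)·I. We want v_2 with N^2 v_2 = 0 but N^1 v_2 ≠ 0; then v_{j-1} := N · v_j for j = 2, …, 2.

Pick v_2 = (1, 0, 0, 0)ᵀ.
Then v_1 = N · v_2 = (0, -1, 1, -1)ᵀ.

Sanity check: (A − (4)·I) v_1 = (0, 0, 0, 0)ᵀ = 0. ✓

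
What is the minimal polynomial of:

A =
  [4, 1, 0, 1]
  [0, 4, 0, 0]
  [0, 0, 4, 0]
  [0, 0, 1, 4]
x^3 - 12*x^2 + 48*x - 64

The characteristic polynomial is χ_A(x) = (x - 4)^4, so the eigenvalues are known. The minimal polynomial is
  m_A(x) = Π_λ (x − λ)^{k_λ}
where k_λ is the size of the *largest* Jordan block for λ (equivalently, the smallest k with (A − λI)^k v = 0 for every generalised eigenvector v of λ).

  λ = 4: largest Jordan block has size 3, contributing (x − 4)^3

So m_A(x) = (x - 4)^3 = x^3 - 12*x^2 + 48*x - 64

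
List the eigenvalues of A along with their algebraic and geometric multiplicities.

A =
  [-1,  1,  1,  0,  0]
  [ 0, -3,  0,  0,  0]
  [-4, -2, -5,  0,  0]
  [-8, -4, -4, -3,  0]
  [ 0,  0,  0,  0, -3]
λ = -3: alg = 5, geom = 4

Step 1 — factor the characteristic polynomial to read off the algebraic multiplicities:
  χ_A(x) = (x + 3)^5

Step 2 — compute geometric multiplicities via the rank-nullity identity g(λ) = n − rank(A − λI):
  rank(A − (-3)·I) = 1, so dim ker(A − (-3)·I) = n − 1 = 4

Summary:
  λ = -3: algebraic multiplicity = 5, geometric multiplicity = 4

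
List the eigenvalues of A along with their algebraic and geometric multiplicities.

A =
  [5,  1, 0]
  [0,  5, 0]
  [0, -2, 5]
λ = 5: alg = 3, geom = 2

Step 1 — factor the characteristic polynomial to read off the algebraic multiplicities:
  χ_A(x) = (x - 5)^3

Step 2 — compute geometric multiplicities via the rank-nullity identity g(λ) = n − rank(A − λI):
  rank(A − (5)·I) = 1, so dim ker(A − (5)·I) = n − 1 = 2

Summary:
  λ = 5: algebraic multiplicity = 3, geometric multiplicity = 2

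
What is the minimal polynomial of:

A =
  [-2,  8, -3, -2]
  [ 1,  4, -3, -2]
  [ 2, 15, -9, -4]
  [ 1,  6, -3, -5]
x^3 + 9*x^2 + 27*x + 27

The characteristic polynomial is χ_A(x) = (x + 3)^4, so the eigenvalues are known. The minimal polynomial is
  m_A(x) = Π_λ (x − λ)^{k_λ}
where k_λ is the size of the *largest* Jordan block for λ (equivalently, the smallest k with (A − λI)^k v = 0 for every generalised eigenvector v of λ).

  λ = -3: largest Jordan block has size 3, contributing (x + 3)^3

So m_A(x) = (x + 3)^3 = x^3 + 9*x^2 + 27*x + 27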